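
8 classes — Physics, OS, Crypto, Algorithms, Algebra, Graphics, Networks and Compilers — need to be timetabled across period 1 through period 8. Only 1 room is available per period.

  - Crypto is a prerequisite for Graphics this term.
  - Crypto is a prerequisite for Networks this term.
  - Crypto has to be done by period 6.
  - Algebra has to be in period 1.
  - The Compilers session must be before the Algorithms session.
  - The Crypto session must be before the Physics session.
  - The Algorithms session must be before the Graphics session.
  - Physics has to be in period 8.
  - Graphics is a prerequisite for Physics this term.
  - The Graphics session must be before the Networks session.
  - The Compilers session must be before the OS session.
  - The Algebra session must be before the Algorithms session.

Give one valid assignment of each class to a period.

Physics=period 8, OS=period 7, Networks=period 6, Graphics=period 5, Crypto=period 2, Algorithms=period 4, Compilers=period 3, Algebra=period 1

Checking: Crypto(period 2) before Networks(period 6); Algorithms(period 4) before Graphics(period 5); Crypto(period 2) before Physics(period 8); Compilers(period 3) before OS(period 7); Graphics(period 5) before Networks(period 6); Compilers(period 3) before Algorithms(period 4); Graphics(period 5) before Physics(period 8); Crypto(period 2) before Graphics(period 5); Algebra(period 1) before Algorithms(period 4); Crypto=period 2 in [period 1,period 6]; Physics=period 8 in [period 8,period 8]; Algebra=period 1 in [period 1,period 1]; max 1 per period (cap 1).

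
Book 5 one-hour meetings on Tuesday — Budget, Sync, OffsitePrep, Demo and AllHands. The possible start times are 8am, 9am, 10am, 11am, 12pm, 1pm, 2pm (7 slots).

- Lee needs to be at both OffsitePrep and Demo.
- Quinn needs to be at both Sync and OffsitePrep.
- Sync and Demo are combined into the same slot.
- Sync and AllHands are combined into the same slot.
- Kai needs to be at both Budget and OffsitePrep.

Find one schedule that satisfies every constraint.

OffsitePrep in 9am, Sync in 8am, Budget in 8am, Demo in 8am, AllHands in 8am

Checking: Budget(8am) != OffsitePrep(9am); Sync(8am) != OffsitePrep(9am); OffsitePrep(9am) != Demo(8am); Sync = Demo = 8am; Sync = AllHands = 8am.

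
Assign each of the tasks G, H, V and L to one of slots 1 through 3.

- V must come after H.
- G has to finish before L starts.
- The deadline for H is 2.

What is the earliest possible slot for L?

Precedence pushes L to at least 2.
L at 2 is achievable: G in 1, V in 2, H in 1, L in 2.

2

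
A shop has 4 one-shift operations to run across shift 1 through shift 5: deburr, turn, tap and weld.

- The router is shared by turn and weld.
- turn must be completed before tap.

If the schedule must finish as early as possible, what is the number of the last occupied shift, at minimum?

2

The precedence chain requires at least 2 distinct shifts.
2 works (last occupied shift: shift 2): for example deburr -> shift 1; weld -> shift 2; tap -> shift 2; turn -> shift 1.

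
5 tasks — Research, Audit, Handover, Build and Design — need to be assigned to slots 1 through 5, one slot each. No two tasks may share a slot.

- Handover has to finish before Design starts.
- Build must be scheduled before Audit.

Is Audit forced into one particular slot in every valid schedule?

No

Audit can be 2 (e.g. Research -> 5; Handover -> 3; Audit -> 2; Build -> 1; Design -> 4) or 3 (e.g. Design in 4, Research in 5, Build in 2, Handover in 1, Audit in 3).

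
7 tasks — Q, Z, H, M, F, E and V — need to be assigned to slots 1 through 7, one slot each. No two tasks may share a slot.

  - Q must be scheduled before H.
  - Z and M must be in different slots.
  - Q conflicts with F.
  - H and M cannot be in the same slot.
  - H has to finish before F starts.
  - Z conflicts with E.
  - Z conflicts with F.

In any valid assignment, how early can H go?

2

Precedence pushes H to at least 2; downstream work caps H at 6.
H at 2 is achievable: F=3; Z=4; V=7; H=2; E=6; M=5; Q=1.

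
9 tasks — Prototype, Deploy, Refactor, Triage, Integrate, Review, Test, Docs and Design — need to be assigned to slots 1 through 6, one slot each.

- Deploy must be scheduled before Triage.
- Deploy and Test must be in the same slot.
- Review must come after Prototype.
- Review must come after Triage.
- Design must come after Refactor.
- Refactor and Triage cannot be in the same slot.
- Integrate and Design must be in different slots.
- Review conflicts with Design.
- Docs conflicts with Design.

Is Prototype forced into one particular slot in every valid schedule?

Prototype can be 1 (e.g. Integrate -> 1, Prototype -> 1, Design -> 2, Refactor -> 1, Review -> 3, Triage -> 2, Test -> 1, Docs -> 1, Deploy -> 1) or 2 (e.g. Deploy -> 1; Prototype -> 2; Triage -> 2; Design -> 2; Integrate -> 1; Review -> 3; Test -> 1; Docs -> 1; Refactor -> 1).

No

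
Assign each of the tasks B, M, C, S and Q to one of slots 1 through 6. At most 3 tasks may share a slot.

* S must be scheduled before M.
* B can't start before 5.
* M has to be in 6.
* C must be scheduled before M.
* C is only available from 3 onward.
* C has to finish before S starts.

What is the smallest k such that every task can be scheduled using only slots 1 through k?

6

The precedence chain requires at least 3 distinct slots.
With at most 3 per slot and 5 tasks, at least 2 slots are needed.
M can't be placed before 6, so the schedule must run through at least slot 6.
6 works (last occupied slot: 6): for example C in 3, B in 5, M in 6, S in 4, Q in 1.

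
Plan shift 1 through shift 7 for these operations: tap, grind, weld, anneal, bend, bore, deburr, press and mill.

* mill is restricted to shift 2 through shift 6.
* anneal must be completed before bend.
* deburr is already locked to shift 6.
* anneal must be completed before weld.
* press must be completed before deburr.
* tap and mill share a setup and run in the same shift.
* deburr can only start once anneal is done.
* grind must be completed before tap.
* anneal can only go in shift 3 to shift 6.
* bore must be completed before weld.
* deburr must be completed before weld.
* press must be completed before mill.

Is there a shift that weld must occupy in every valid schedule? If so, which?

Precedence pushes weld to at least shift 7.
So weld is pinned to shift 7.

shift 7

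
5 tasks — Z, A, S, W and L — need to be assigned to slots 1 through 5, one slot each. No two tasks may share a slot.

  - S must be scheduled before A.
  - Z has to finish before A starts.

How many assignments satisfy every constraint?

Splitting on Z: it can be 1 (12), 2 (12), 3 (10), 4 (6). Listing each branch's schedules as (A, S, W, L):
Z=1: (3,2,4,5) (3,2,5,4) (4,2,3,5) (4,2,5,3) (4,3,2,5) (4,3,5,2) (5,2,3,4) (5,2,4,3) (5,3,2,4) (5,3,4,2) (5,4,2,3) (5,4,3,2) — 12.
Z=2: (3,1,4,5) (3,1,5,4) (4,1,3,5) (4,1,5,3) (4,3,1,5) (4,3,5,1) (5,1,3,4) (5,1,4,3) (5,3,1,4) (5,3,4,1) (5,4,1,3) (5,4,3,1) — 12.
Z=3: (4,1,2,5) (4,1,5,2) (4,2,1,5) (4,2,5,1) (5,1,2,4) (5,1,4,2) (5,2,1,4) (5,2,4,1) (5,4,1,2) (5,4,2,1) — 10.
Z=4: (5,1,2,3) (5,1,3,2) (5,2,1,3) (5,2,3,1) (5,3,1,2) (5,3,2,1) — 6.
Summing: 12 + 12 + 10 + 6 = 40.

40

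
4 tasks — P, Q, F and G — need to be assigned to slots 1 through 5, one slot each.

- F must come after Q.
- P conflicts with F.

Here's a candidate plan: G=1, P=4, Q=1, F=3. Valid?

P conflicts with F — holds.
F must come after Q — holds.

Yes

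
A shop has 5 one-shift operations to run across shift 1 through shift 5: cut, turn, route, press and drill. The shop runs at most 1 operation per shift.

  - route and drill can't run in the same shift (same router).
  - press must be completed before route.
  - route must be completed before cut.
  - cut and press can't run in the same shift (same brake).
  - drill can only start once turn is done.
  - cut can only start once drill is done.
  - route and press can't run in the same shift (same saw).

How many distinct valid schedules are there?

Splitting on turn: it can be shift 1 (3), shift 2 (2), shift 3 (1). Listing each branch's schedules as (cut, route, press, drill) by shift number:
turn=shift 1: (5,3,2,4) (5,4,2,3) (5,4,3,2) — 3.
turn=shift 2: (5,3,1,4) (5,4,1,3) — 2.
turn=shift 3: (5,2,1,4) — 1.
Summing: 3 + 2 + 1 = 6.

6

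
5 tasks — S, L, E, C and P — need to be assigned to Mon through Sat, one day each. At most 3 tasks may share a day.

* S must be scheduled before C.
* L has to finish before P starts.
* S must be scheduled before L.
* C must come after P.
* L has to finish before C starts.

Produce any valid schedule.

C -> Thu; L -> Tue; S -> Mon; P -> Wed; E -> Mon

Checking: P(Wed) before C(Thu); L(Tue) before C(Thu); L(Tue) before P(Wed); S(Mon) before C(Thu); S(Mon) before L(Tue); max 2 per day (cap 3).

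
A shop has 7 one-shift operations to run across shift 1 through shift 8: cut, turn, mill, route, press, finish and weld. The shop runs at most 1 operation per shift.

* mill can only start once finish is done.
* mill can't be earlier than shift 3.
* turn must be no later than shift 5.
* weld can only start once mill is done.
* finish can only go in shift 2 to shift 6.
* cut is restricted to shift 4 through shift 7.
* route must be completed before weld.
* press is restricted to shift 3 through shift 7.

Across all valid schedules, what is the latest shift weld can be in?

Precedence pushes weld to at least shift 4.
weld at shift 8 is achievable: cut -> shift 4; mill -> shift 5; press -> shift 3; turn -> shift 1; weld -> shift 8; route -> shift 6; finish -> shift 2.

shift 8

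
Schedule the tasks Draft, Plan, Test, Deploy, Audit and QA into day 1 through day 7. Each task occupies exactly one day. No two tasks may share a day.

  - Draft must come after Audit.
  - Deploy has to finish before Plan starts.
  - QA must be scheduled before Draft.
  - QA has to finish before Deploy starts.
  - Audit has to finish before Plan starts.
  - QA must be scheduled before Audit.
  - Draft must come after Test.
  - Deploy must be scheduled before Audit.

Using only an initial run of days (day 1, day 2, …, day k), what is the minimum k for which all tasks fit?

The precedence chain requires at least 4 distinct days.
With at most 1 per day and 6 tasks, at least 6 days are needed.
6 works (last occupied day: day 6): for example Test -> day 4, Audit -> day 3, Deploy -> day 2, Plan -> day 6, QA -> day 1, Draft -> day 5.

6 days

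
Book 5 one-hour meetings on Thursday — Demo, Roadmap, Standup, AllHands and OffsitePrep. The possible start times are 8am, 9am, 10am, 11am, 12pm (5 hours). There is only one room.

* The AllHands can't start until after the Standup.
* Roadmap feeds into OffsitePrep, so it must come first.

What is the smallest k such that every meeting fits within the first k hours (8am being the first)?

5

The precedence chain requires at least 2 distinct hours.
With at most 1 per hour and 5 meetings, at least 5 hours are needed.
5 works (last occupied hour: 12pm): for example Standup -> 9am; Roadmap -> 8am; OffsitePrep -> 11am; AllHands -> 10am; Demo -> 12pm.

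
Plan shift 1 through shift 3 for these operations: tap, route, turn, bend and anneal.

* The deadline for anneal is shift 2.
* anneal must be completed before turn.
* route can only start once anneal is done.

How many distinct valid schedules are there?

45

Splitting on tap: it can be shift 1 (15), shift 2 (15), shift 3 (15). Listing each branch's schedules as (route, turn, bend, anneal) by shift number:
tap=shift 1: (2,2,1,1) (2,2,2,1) (2,2,3,1) (2,3,1,1) (2,3,2,1) (2,3,3,1) (3,2,1,1) (3,2,2,1) (3,2,3,1) (3,3,1,1) (3,3,1,2) (3,3,2,1) (3,3,2,2) (3,3,3,1) (3,3,3,2) — 15.
tap=shift 2: (2,2,1,1) (2,2,2,1) (2,2,3,1) (2,3,1,1) (2,3,2,1) (2,3,3,1) (3,2,1,1) (3,2,2,1) (3,2,3,1) (3,3,1,1) (3,3,1,2) (3,3,2,1) (3,3,2,2) (3,3,3,1) (3,3,3,2) — 15.
tap=shift 3: (2,2,1,1) (2,2,2,1) (2,2,3,1) (2,3,1,1) (2,3,2,1) (2,3,3,1) (3,2,1,1) (3,2,2,1) (3,2,3,1) (3,3,1,1) (3,3,1,2) (3,3,2,1) (3,3,2,2) (3,3,3,1) (3,3,3,2) — 15.
Summing: 15 + 15 + 15 = 45.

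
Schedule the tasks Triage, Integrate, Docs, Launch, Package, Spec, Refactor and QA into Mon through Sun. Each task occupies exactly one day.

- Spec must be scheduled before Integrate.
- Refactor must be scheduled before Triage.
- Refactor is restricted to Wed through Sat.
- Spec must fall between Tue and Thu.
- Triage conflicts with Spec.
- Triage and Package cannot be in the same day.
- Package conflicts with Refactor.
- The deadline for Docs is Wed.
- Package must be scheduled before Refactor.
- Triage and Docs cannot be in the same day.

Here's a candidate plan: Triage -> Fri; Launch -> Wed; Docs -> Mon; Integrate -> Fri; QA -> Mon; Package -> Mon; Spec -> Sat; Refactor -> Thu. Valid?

No — it violates: Spec must fall between Tue and Thu

Triage conflicts with Spec — holds.
The deadline for Docs is Wed — holds.
Triage and Docs cannot be in the same day — holds.
Package conflicts with Refactor — holds.
Refactor is restricted to Wed through Sat — holds.
Spec must be scheduled before Integrate — violated.
Package must be scheduled before Refactor — holds.
Refactor must be scheduled before Triage — holds.
Triage and Package cannot be in the same day — holds.
Spec must fall between Tue and Thu — violated.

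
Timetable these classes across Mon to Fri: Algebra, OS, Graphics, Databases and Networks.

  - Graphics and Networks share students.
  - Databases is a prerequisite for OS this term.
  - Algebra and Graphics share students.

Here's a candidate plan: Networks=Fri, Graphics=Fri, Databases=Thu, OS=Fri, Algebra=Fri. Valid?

Invalid. Algebra and Graphics share students.

Algebra and Graphics share students — violated.
Graphics and Networks share students — violated.
Databases is a prerequisite for OS this term — holds.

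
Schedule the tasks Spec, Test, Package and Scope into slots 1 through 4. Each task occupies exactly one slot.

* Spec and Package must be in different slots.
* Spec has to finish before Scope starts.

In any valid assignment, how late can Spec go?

3

Downstream work caps Spec at 3.
Spec at 3 is achievable: Scope=4, Spec=3, Test=1, Package=1.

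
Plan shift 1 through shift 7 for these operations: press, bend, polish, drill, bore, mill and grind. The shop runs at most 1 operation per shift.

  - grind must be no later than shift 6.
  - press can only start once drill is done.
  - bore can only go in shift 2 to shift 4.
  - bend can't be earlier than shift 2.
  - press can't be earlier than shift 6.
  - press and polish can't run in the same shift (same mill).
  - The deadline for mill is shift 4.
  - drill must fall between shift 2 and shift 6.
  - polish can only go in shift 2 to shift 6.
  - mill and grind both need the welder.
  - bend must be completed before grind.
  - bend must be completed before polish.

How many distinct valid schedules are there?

Splitting on bend: it can be shift 2 (12), shift 3 (8), shift 4 (4). Listing each branch's schedules as (press, polish, drill, bore, mill, grind) by shift number:
bend=shift 2: (7,3,5,4,1,6) (7,3,6,4,1,5) (7,4,5,3,1,6) (7,4,6,3,1,5) (7,5,3,4,1,6) (7,5,4,3,1,6) (7,5,6,3,1,4) (7,5,6,4,1,3) (7,6,3,4,1,5) (7,6,4,3,1,5) (7,6,5,3,1,4) (7,6,5,4,1,3) — 12.
bend=shift 3: (7,4,5,2,1,6) (7,4,6,2,1,5) (7,5,2,4,1,6) (7,5,4,2,1,6) (7,5,6,2,1,4) (7,6,2,4,1,5) (7,6,4,2,1,5) (7,6,5,2,1,4) — 8.
bend=shift 4: (7,5,2,3,1,6) (7,5,3,2,1,6) (7,6,2,3,1,5) (7,6,3,2,1,5) — 4.
Summing: 12 + 8 + 4 = 24.

24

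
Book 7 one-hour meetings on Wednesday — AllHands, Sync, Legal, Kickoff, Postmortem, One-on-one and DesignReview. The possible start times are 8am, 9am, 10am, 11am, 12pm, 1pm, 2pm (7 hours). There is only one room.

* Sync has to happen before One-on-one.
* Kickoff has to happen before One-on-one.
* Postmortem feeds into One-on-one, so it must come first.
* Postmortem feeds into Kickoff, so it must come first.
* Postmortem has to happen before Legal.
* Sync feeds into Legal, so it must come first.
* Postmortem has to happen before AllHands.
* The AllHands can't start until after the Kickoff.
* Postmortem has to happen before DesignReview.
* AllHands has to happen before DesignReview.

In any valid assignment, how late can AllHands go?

1pm

Precedence pushes AllHands to at least 10am; downstream work caps AllHands at 1pm.
AllHands at 1pm is achievable: Postmortem=8am, One-on-one=11am, Legal=12pm, DesignReview=2pm, AllHands=1pm, Kickoff=9am, Sync=10am.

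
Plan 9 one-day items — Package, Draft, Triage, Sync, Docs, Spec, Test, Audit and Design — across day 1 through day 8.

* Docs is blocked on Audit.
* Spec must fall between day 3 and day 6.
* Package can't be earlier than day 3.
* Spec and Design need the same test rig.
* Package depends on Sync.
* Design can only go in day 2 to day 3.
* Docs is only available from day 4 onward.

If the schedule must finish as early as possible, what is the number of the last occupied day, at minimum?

The precedence chain requires at least 2 distinct days.
Docs can't be placed before day 4, so the schedule must run through at least day 4.
4 works (last occupied day: day 4): for example Draft=day 1; Spec=day 3; Docs=day 4; Audit=day 1; Package=day 3; Sync=day 1; Triage=day 1; Design=day 2; Test=day 1.

4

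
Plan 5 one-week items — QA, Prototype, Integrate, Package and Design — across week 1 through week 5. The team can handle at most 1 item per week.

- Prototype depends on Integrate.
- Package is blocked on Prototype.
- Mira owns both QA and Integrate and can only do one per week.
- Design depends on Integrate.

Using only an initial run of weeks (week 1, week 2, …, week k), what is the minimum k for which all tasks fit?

5 weeks

The precedence chain requires at least 3 distinct weeks.
With at most 1 per week and 5 tasks, at least 5 weeks are needed.
5 works (last occupied week: week 5): for example Prototype in week 2, Package in week 3, Integrate in week 1, Design in week 4, QA in week 5.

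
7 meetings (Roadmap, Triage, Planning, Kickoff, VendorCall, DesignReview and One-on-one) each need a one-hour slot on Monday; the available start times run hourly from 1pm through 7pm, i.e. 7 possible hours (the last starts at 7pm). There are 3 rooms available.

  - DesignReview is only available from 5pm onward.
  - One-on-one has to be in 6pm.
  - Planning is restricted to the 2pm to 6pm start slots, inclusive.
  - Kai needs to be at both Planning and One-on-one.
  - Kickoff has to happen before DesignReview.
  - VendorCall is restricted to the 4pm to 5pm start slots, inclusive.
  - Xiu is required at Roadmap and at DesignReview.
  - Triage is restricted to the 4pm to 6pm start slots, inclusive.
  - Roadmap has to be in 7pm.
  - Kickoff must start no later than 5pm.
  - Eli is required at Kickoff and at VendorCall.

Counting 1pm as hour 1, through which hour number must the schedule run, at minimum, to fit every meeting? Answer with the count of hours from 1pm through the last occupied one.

The precedence chain requires at least 2 distinct hours.
With at most 3 per hour and 7 meetings, at least 3 hours are needed.
Roadmap can't be placed before 7pm — that is hour 7 counting from 1pm — so the schedule must run through at least 7 hours.
7 works (last occupied hour: 7pm): for example VendorCall -> 4pm, One-on-one -> 6pm, Roadmap -> 7pm, Planning -> 2pm, DesignReview -> 5pm, Triage -> 4pm, Kickoff -> 1pm.

7 hours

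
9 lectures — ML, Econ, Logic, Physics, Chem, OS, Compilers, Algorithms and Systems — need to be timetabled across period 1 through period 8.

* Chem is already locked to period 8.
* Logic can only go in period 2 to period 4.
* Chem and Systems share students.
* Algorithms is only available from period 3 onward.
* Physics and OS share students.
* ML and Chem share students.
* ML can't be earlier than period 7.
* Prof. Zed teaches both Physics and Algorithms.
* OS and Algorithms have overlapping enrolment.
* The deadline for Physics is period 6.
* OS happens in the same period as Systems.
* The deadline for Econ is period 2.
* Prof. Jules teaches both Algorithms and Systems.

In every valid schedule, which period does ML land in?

ML's window is period 7–period 8.
Chem is fixed at period 8, and ML can't share a period with Chem.
So ML must be period 7.

period 7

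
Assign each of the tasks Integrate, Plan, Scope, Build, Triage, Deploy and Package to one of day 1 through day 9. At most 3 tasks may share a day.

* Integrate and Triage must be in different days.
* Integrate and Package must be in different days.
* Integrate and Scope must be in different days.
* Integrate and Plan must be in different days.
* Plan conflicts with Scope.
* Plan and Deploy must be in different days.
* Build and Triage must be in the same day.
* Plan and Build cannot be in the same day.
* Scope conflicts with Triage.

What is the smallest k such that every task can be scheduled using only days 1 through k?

With at most 3 per day and 7 tasks, at least 3 days are needed.
Could 3 days be enough, i.e. nothing placed later than day 3? No: Integrate, Plan, Scope and Build must all be in different days (Integrate/Plan can't share; Integrate/Scope can't share; Integrate/Build can't share; Plan/Scope can't share; Plan/Build can't share; Scope/Build can't share), but only 3 days are available: 4 tasks can't fit in 3 distinct days.
So 3 days is not enough.
4 works (last occupied day: day 4): for example Plan -> day 2; Integrate -> day 1; Scope -> day 3; Triage -> day 4; Deploy -> day 1; Build -> day 4; Package -> day 2.

4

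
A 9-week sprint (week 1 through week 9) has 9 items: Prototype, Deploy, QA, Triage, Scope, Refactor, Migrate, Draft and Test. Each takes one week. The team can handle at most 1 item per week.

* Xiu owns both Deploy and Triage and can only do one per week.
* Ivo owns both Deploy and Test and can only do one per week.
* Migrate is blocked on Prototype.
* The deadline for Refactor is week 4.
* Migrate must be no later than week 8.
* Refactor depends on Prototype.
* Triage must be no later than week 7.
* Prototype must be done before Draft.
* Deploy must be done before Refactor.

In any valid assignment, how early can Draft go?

week 2

Precedence pushes Draft to at least week 2.
Draft at week 2 is achievable: Draft=week 2, Test=week 9, Prototype=week 1, Refactor=week 4, Triage=week 5, Deploy=week 3, QA=week 7, Scope=week 8, Migrate=week 6.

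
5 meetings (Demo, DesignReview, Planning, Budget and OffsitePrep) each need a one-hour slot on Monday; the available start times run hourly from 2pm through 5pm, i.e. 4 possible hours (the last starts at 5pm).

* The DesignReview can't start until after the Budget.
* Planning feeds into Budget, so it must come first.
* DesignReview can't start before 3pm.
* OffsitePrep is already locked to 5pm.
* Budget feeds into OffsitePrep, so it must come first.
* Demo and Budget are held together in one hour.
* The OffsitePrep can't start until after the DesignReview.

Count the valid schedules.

1

Enumerating: Planning -> 2pm, OffsitePrep -> 5pm, Demo -> 3pm, Budget -> 3pm, DesignReview -> 4pm.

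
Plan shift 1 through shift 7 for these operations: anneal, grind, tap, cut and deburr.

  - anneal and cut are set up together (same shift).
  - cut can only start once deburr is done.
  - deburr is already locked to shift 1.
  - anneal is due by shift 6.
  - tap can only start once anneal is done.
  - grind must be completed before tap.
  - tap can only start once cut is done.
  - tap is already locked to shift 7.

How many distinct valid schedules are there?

30

Splitting on anneal: it can be shift 2 (6), shift 3 (6), shift 4 (6), shift 5 (6), shift 6 (6). Listing each branch's schedules as (grind, tap, cut, deburr) by shift number:
anneal=shift 2: (1,7,2,1) (2,7,2,1) (3,7,2,1) (4,7,2,1) (5,7,2,1) (6,7,2,1) — 6.
anneal=shift 3: (1,7,3,1) (2,7,3,1) (3,7,3,1) (4,7,3,1) (5,7,3,1) (6,7,3,1) — 6.
anneal=shift 4: (1,7,4,1) (2,7,4,1) (3,7,4,1) (4,7,4,1) (5,7,4,1) (6,7,4,1) — 6.
anneal=shift 5: (1,7,5,1) (2,7,5,1) (3,7,5,1) (4,7,5,1) (5,7,5,1) (6,7,5,1) — 6.
anneal=shift 6: (1,7,6,1) (2,7,6,1) (3,7,6,1) (4,7,6,1) (5,7,6,1) (6,7,6,1) — 6.
Summing: 6 + 6 + 6 + 6 + 6 = 30.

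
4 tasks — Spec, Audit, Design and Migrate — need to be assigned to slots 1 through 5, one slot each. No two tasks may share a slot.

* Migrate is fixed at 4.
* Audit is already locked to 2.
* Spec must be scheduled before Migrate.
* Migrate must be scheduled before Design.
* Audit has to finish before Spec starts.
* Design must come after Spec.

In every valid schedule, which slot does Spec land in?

Audit is fixed at 2 and must come before Spec, so Spec is at least 3.
Migrate is fixed at 4 and must come after Spec, so Spec is at most 3.
So Spec must be 3.

3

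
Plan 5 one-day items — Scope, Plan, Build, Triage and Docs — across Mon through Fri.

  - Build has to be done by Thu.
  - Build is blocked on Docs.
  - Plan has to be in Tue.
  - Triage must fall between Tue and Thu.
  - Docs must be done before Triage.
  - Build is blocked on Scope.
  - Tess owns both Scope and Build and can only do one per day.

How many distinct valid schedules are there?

31

Splitting on Scope: it can be Mon (14), Tue (11), Wed (6). Listing each branch's schedules as (Plan, Build, Triage, Docs):
Scope=Mon: (Tue,Tue,Tue,Mon) (Tue,Tue,Wed,Mon) (Tue,Tue,Thu,Mon) (Tue,Wed,Tue,Mon) (Tue,Wed,Wed,Mon) (Tue,Wed,Wed,Tue) (Tue,Wed,Thu,Mon) (Tue,Wed,Thu,Tue) (Tue,Thu,Tue,Mon) (Tue,Thu,Wed,Mon) (Tue,Thu,Wed,Tue) (Tue,Thu,Thu,Mon) (Tue,Thu,Thu,Tue) (Tue,Thu,Thu,Wed) — 14.
Scope=Tue: (Tue,Wed,Tue,Mon) (Tue,Wed,Wed,Mon) (Tue,Wed,Wed,Tue) (Tue,Wed,Thu,Mon) (Tue,Wed,Thu,Tue) (Tue,Thu,Tue,Mon) (Tue,Thu,Wed,Mon) (Tue,Thu,Wed,Tue) (Tue,Thu,Thu,Mon) (Tue,Thu,Thu,Tue) (Tue,Thu,Thu,Wed) — 11.
Scope=Wed: (Tue,Thu,Tue,Mon) (Tue,Thu,Wed,Mon) (Tue,Thu,Wed,Tue) (Tue,Thu,Thu,Mon) (Tue,Thu,Thu,Tue) (Tue,Thu,Thu,Wed) — 6.
Summing: 14 + 11 + 6 = 31.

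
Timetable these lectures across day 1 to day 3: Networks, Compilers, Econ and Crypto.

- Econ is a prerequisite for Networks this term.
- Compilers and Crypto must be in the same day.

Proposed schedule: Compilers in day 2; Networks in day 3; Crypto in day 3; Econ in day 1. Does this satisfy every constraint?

Econ is a prerequisite for Networks this term — holds.
Compilers and Crypto must be in the same day — violated.

No. Compilers and Crypto must be in the same day is not satisfied.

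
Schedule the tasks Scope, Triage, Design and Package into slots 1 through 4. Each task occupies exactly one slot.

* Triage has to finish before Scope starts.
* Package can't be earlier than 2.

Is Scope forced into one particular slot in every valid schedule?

Scope can be 2 (e.g. Scope=2; Package=2; Triage=1; Design=1) or 3 (e.g. Scope -> 3; Design -> 1; Package -> 2; Triage -> 1).

No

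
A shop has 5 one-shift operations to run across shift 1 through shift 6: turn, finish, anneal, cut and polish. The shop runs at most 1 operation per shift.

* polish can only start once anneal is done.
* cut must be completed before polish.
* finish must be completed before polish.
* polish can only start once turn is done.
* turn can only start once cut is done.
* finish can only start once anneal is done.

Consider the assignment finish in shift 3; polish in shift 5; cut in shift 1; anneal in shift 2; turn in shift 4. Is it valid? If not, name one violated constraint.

cut must be completed before polish — holds.
finish must be completed before polish — holds.
finish can only start once anneal is done — holds.
turn can only start once cut is done — holds.
polish can only start once anneal is done — holds.
polish can only start once turn is done — holds.
The shop runs at most 1 operation per shift — holds.

Yes, all constraints hold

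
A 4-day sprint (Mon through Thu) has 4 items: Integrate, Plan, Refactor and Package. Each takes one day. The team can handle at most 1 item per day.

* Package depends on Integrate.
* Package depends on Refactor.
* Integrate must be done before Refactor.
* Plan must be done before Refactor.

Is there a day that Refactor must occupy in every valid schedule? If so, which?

Wed

Precedence pushes Refactor to at least Tue; downstream work caps Refactor at Wed.
So Refactor is pinned to Wed.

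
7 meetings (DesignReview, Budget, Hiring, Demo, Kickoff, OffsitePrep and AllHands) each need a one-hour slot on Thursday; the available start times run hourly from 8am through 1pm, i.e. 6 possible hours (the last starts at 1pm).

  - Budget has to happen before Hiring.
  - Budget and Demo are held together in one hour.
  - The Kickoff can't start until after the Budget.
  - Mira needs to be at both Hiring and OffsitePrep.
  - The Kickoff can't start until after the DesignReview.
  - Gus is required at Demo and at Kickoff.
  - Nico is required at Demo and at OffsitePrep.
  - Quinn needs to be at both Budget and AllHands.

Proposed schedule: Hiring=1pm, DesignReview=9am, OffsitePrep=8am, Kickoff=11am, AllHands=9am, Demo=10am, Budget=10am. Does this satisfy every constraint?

Quinn needs to be at both Budget and AllHands — holds.
Mira needs to be at both Hiring and OffsitePrep — holds.
The Kickoff can't start until after the Budget — holds.
The Kickoff can't start until after the DesignReview — holds.
Budget has to happen before Hiring — holds.
Budget and Demo are held together in one hour — holds.
Gus is required at Demo and at Kickoff — holds.
Nico is required at Demo and at OffsitePrep — holds.

Valid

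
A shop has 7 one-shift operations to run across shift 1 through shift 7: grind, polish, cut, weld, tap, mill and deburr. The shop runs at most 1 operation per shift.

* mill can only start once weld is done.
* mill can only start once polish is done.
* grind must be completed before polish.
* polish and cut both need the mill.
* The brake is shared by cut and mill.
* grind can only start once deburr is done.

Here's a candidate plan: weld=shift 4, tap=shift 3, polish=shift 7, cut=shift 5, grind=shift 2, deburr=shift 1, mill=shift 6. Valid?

grind must be completed before polish — holds.
polish and cut both need the mill — holds.
mill can only start once weld is done — holds.
grind can only start once deburr is done — holds.
The brake is shared by cut and mill — holds.
mill can only start once polish is done — violated.
The shop runs at most 1 operation per shift — holds.

No — it violates: mill can only start once polish is done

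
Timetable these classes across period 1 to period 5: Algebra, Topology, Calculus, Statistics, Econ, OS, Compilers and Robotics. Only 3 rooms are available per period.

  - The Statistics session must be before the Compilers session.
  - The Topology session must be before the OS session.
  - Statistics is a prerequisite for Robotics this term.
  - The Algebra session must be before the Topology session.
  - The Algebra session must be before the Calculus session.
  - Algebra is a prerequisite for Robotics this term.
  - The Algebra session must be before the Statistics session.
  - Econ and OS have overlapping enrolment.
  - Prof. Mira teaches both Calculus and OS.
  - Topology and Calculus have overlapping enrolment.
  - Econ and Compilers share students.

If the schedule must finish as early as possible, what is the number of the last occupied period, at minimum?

period 4

The precedence chain requires at least 3 distinct periods.
With at most 3 per period and 8 classes, at least 3 periods are needed.
Could 3 periods be enough, i.e. nothing placed later than period 3? No: OS must come after Topology (at period 1 or later) → {period 2, period 3}; Topology must come before OS (at period 3 or earlier) → {period 1, period 2}; Calculus must come after Algebra (at period 1 or later) → {period 2, period 3}; Algebra must come before Calculus (at period 3 or earlier) → {period 1, period 2}; Topology must come after Algebra (at period 1 or later) → {period 2}; Calculus can't share with Topology (period 2) → {period 3}; OS can't share with Calculus (period 3) → {period 2}; OS must come after Topology (at period 2 or later) → nothing is left.
So 3 periods is not enough.
4 works (last occupied period: period 4): for example Algebra in period 1; Robotics in period 3; Topology in period 2; Econ in period 1; Calculus in period 3; Statistics in period 2; OS in period 4; Compilers in period 3.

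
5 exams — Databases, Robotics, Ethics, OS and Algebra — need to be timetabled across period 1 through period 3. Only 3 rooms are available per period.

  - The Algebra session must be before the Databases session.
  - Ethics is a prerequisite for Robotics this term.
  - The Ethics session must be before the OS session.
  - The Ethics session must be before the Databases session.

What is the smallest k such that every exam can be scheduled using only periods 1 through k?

The precedence chain requires at least 2 distinct periods.
With at most 3 per period and 5 exams, at least 2 periods are needed.
2 works (last occupied period: period 2): for example Algebra in period 1, OS in period 2, Databases in period 2, Robotics in period 2, Ethics in period 1.

2 periods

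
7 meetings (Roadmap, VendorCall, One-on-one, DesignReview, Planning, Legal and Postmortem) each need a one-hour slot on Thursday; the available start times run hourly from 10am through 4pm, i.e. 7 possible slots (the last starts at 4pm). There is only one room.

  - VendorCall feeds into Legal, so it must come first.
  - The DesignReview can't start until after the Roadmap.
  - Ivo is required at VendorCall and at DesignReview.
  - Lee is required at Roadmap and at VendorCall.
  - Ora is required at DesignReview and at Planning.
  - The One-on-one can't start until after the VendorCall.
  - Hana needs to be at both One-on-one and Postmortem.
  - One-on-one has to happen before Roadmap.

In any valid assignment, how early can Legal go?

11am

Precedence pushes Legal to at least 11am.
Legal at 11am is achievable: VendorCall=10am; Roadmap=1pm; Legal=11am; Postmortem=4pm; Planning=3pm; DesignReview=2pm; One-on-one=12pm.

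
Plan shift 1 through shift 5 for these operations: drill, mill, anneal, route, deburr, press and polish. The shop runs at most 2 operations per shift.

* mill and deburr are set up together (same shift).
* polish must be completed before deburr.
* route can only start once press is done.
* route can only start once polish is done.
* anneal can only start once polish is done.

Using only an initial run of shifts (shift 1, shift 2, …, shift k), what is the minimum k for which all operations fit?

The precedence chain requires at least 2 distinct shifts.
With at most 2 per shift and 7 operations, at least 4 shifts are needed.
4 works (last occupied shift: shift 4): for example drill -> shift 4, press -> shift 1, mill -> shift 3, anneal -> shift 2, route -> shift 2, polish -> shift 1, deburr -> shift 3.

4 shifts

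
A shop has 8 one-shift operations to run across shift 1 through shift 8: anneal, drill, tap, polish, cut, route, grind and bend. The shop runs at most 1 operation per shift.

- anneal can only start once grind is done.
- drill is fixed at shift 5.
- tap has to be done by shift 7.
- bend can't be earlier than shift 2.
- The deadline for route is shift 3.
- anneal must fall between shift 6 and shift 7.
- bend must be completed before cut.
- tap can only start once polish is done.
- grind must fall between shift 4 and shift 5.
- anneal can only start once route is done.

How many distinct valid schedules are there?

Splitting on anneal: it can be shift 6 (7), shift 7 (7). Listing each branch's schedules as (drill, tap, polish, cut, route, grind, bend) by shift number:
anneal=shift 6: (5,2,1,8,3,4,7) (5,3,1,8,2,4,7) (5,3,2,8,1,4,7) (5,7,1,8,2,4,3) (5,7,1,8,3,4,2) (5,7,2,8,1,4,3) (5,7,3,8,1,4,2) — 7.
anneal=shift 7: (5,2,1,8,3,4,6) (5,3,1,8,2,4,6) (5,3,2,8,1,4,6) (5,6,1,8,2,4,3) (5,6,1,8,3,4,2) (5,6,2,8,1,4,3) (5,6,3,8,1,4,2) — 7.
Summing: 7 + 7 = 14.

14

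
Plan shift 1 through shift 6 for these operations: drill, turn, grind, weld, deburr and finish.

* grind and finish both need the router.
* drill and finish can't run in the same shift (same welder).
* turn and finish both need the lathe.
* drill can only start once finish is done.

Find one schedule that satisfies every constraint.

finish -> shift 1; drill -> shift 2; weld -> shift 1; grind -> shift 2; deburr -> shift 1; turn -> shift 2

Checking: finish(shift 1) before drill(shift 2); drill(shift 2) != finish(shift 1); grind(shift 2) != finish(shift 1); turn(shift 2) != finish(shift 1).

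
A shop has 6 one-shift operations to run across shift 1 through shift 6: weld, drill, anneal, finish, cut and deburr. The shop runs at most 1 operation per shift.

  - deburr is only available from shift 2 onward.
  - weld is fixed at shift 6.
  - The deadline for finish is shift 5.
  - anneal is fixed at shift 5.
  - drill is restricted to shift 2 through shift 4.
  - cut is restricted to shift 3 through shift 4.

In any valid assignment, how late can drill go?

shift 4

Drill is available from shift 2; drill's own window allows nothing later than shift 4.
drill at shift 4 is achievable: finish -> shift 1, weld -> shift 6, drill -> shift 4, deburr -> shift 2, cut -> shift 3, anneal -> shift 5.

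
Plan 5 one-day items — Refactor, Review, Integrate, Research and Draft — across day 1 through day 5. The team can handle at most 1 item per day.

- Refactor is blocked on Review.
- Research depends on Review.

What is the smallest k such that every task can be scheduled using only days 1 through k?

The precedence chain requires at least 2 distinct days.
With at most 1 per day and 5 tasks, at least 5 days are needed.
5 works (last occupied day: day 5): for example Refactor=day 2; Research=day 3; Integrate=day 4; Review=day 1; Draft=day 5.

5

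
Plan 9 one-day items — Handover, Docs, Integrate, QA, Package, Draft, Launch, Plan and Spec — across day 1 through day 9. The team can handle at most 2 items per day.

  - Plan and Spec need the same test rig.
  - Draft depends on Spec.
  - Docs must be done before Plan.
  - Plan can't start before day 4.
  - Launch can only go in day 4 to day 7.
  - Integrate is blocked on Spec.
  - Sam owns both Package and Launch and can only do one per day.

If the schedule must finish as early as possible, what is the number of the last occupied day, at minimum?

day 5

The precedence chain requires at least 2 distinct days.
With at most 2 per day and 9 work items, at least 5 days are needed.
Launch can't be placed before day 4, so the schedule must run through at least day 4.
5 works (last occupied day: day 5): for example Spec in day 1, Handover in day 3, Launch in day 4, Draft in day 2, Docs in day 1, QA in day 3, Package in day 5, Integrate in day 2, Plan in day 4.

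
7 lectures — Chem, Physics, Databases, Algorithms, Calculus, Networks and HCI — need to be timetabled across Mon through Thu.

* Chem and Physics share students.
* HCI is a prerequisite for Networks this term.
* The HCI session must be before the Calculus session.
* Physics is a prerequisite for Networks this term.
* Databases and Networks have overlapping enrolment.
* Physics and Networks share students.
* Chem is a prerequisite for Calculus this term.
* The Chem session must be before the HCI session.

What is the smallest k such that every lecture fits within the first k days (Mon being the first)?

The precedence chain requires at least 3 distinct days.
3 works (last occupied day: Wed): for example Calculus in Wed, Networks in Wed, Databases in Mon, HCI in Tue, Physics in Tue, Chem in Mon, Algorithms in Mon.

3 days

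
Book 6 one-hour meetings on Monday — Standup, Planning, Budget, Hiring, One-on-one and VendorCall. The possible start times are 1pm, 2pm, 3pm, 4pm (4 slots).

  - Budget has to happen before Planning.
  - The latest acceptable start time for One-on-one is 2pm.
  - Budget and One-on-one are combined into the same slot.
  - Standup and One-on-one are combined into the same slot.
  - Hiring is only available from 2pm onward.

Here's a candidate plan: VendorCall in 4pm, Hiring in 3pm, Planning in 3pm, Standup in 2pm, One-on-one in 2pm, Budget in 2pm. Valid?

Hiring is only available from 2pm onward — holds.
Standup and One-on-one are combined into the same slot — holds.
The latest acceptable start time for One-on-one is 2pm — holds.
Budget has to happen before Planning — holds.
Budget and One-on-one are combined into the same slot — holds.

Valid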